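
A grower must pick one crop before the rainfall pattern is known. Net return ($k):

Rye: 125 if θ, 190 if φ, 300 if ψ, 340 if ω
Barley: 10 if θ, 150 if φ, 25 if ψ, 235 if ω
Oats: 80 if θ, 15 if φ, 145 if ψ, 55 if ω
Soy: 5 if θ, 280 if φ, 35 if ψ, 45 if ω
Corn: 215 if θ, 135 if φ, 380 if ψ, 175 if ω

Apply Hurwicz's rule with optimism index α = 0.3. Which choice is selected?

Rye: 0.3·340 + 0.7·125 = 189.5
Barley: 0.3·235 + 0.7·10 = 77.5
Oats: 0.3·145 + 0.7·15 = 54
Soy: 0.3·280 + 0.7·5 = 87.5
Corn: 0.3·380 + 0.7·135 = 208.5
Highest Hurwicz score = 208.5 → Corn.

Corn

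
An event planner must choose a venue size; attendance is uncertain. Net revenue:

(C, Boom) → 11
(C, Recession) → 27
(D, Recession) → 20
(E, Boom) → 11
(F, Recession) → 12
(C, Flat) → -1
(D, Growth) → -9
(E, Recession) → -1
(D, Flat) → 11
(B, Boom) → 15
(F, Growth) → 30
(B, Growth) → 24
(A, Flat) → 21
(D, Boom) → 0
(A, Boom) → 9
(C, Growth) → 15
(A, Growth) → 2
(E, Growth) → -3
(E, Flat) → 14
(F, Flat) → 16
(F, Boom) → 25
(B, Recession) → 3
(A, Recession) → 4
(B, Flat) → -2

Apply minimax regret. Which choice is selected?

Column bests: Recession=27, Flat=21, Growth=30, Boom=25.
A regrets: 23, 0, 28, 16 → max 28
B regrets: 24, 23, 6, 10 → max 24
C regrets: 0, 22, 15, 14 → max 22
D regrets: 7, 10, 39, 25 → max 39
E regrets: 28, 7, 33, 14 → max 33
F regrets: 15, 5, 0, 0 → max 15
Smallest max regret = 15 → F.

F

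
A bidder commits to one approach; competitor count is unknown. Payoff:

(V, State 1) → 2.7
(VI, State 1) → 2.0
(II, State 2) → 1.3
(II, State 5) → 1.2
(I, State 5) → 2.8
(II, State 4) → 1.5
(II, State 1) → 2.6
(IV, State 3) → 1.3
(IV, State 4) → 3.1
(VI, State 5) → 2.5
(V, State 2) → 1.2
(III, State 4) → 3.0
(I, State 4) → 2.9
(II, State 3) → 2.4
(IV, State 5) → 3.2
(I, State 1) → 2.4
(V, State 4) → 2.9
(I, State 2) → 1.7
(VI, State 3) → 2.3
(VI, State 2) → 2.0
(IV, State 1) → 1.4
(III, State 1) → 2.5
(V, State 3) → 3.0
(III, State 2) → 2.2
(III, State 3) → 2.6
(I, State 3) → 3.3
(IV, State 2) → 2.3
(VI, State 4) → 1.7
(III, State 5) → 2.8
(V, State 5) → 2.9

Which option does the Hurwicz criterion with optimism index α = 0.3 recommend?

I: 0.3·3.3 + 0.7·1.7 = 2.18
II: 0.3·2.6 + 0.7·1.2 = 1.62
III: 0.3·3.0 + 0.7·2.2 = 2.44
IV: 0.3·3.2 + 0.7·1.3 = 1.87
V: 0.3·3.0 + 0.7·1.2 = 1.74
VI: 0.3·2.5 + 0.7·1.7 = 1.94
Highest Hurwicz score = 2.44 → III.

III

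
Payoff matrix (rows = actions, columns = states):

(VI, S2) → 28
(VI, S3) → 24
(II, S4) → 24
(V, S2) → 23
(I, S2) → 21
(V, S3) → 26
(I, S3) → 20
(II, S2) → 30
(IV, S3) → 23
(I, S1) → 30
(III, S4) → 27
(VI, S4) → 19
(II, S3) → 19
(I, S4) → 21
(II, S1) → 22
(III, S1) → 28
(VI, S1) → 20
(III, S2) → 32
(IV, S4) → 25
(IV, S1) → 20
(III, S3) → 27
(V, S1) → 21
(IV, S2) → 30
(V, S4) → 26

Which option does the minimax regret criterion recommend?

III

Column bests: S1=30, S2=32, S3=27, S4=27.
I regrets: 0, 11, 7, 6 → max 11
II regrets: 8, 2, 8, 3 → max 8
III regrets: 2, 0, 0, 0 → max 2
IV regrets: 10, 2, 4, 2 → max 10
V regrets: 9, 9, 1, 1 → max 9
VI regrets: 10, 4, 3, 8 → max 10
Smallest max regret = 2 → III.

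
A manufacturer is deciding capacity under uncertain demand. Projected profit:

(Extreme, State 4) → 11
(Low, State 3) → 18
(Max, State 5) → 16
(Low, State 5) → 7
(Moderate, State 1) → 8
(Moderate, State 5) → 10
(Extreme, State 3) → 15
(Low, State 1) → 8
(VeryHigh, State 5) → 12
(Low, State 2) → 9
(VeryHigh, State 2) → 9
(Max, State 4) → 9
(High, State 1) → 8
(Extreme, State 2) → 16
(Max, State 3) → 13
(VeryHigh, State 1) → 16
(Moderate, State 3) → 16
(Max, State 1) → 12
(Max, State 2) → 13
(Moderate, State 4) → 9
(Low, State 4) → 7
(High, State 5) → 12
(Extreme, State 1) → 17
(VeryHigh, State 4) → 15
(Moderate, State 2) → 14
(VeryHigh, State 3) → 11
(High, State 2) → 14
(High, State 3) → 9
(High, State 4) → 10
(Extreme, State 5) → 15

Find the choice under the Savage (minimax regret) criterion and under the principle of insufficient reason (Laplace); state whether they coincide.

minimax regret → Extreme; laplace → Extreme (agree)

Column bests: State 1=17, State 2=16, State 3=18, State 4=15, State 5=16.
Low regrets: 9, 7, 0, 8, 9 → max 9
Moderate regrets: 9, 2, 2, 6, 6 → max 9
High regrets: 9, 2, 9, 5, 4 → max 9
VeryHigh regrets: 1, 7, 7, 0, 4 → max 7
Extreme regrets: 0, 0, 3, 4, 1 → max 4
Max regrets: 5, 3, 5, 6, 0 → max 6
Smallest max regret = 4 → Extreme.
Row averages: Low=9.8, Moderate=11.4, High=10.6, VeryHigh=12.6, Extreme=14.8, Max=12.6
Highest average = 14.8 → Extreme.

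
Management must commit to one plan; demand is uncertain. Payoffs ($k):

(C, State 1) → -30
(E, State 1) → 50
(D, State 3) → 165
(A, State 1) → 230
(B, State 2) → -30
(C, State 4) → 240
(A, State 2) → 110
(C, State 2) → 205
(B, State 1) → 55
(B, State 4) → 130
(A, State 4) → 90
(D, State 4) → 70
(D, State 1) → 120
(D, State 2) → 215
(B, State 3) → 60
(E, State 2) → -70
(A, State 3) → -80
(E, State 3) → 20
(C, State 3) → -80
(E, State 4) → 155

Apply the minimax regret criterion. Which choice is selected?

Column bests: State 1=230, State 2=215, State 3=165, State 4=240.
A regrets: 0, 105, 245, 150 → max 245
B regrets: 175, 245, 105, 110 → max 245
C regrets: 260, 10, 245, 0 → max 260
D regrets: 110, 0, 0, 170 → max 170
E regrets: 180, 285, 145, 85 → max 285
Smallest max regret = 170 → D.

D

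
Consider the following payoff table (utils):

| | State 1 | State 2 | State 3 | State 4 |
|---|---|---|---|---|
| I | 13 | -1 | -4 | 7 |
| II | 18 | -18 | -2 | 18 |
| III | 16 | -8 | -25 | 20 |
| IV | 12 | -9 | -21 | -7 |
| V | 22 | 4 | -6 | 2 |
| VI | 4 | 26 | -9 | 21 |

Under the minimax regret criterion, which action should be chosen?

VI

Column bests: State 1=22, State 2=26, State 3=-2, State 4=21.
I regrets: 9, 27, 2, 14 → max 27
II regrets: 4, 44, 0, 3 → max 44
III regrets: 6, 34, 23, 1 → max 34
IV regrets: 10, 35, 19, 28 → max 35
V regrets: 0, 22, 4, 19 → max 22
VI regrets: 18, 0, 7, 0 → max 18
Smallest max regret = 18 → VI.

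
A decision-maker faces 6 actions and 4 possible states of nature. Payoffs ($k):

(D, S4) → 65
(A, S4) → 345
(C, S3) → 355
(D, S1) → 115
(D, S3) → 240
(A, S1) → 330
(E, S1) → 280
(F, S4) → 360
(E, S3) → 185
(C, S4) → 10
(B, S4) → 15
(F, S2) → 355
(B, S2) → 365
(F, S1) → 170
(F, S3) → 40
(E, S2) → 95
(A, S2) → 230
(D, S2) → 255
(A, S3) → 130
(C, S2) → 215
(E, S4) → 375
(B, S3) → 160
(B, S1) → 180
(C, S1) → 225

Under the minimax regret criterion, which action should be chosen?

A

Column bests: S1=330, S2=365, S3=355, S4=375.
A regrets: 0, 135, 225, 30 → max 225
B regrets: 150, 0, 195, 360 → max 360
C regrets: 105, 150, 0, 365 → max 365
D regrets: 215, 110, 115, 310 → max 310
E regrets: 50, 270, 170, 0 → max 270
F regrets: 160, 10, 315, 15 → max 315
Smallest max regret = 225 → A.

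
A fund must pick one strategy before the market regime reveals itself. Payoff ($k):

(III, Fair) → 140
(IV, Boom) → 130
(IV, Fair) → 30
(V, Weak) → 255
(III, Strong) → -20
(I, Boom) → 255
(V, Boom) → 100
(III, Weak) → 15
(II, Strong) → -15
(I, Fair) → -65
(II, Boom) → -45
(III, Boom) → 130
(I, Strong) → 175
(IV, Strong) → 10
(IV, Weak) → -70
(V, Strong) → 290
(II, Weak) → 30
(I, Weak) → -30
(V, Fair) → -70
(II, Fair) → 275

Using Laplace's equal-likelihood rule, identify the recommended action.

V

Row averages: I=83.75, II=61.25, III=66.25, IV=25, V=143.75
Highest average = 143.75 → V.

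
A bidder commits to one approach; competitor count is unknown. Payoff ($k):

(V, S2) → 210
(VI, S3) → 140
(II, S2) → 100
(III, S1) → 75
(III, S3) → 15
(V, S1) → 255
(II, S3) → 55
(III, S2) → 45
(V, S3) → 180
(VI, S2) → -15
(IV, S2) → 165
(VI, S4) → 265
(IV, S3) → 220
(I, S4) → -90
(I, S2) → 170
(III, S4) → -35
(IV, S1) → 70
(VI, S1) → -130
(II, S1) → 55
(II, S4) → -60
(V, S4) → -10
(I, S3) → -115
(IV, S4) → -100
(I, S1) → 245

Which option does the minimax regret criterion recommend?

Column bests: S1=255, S2=210, S3=220, S4=265.
I regrets: 10, 40, 335, 355 → max 355
II regrets: 200, 110, 165, 325 → max 325
III regrets: 180, 165, 205, 300 → max 300
IV regrets: 185, 45, 0, 365 → max 365
V regrets: 0, 0, 40, 275 → max 275
VI regrets: 385, 225, 80, 0 → max 385
Smallest max regret = 275 → V.

V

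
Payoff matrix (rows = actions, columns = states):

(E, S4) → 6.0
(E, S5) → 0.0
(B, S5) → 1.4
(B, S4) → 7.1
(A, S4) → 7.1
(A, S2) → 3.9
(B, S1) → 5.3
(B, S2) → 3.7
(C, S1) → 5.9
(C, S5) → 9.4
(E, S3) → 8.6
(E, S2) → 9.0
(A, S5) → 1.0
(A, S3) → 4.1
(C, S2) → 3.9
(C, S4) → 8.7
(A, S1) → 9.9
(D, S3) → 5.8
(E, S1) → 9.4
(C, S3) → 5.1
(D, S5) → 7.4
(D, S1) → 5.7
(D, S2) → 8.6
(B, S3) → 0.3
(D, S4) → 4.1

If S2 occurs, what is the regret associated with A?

Best payoff under S2 is 9.0.
Regret = 9.0 − 3.9 = 5.1.

5.1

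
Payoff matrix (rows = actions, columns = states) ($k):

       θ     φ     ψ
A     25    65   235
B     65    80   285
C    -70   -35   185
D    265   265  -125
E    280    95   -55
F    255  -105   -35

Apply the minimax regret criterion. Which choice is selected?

Column bests: θ=280, φ=265, ψ=285.
A regrets: 255, 200, 50 → max 255
B regrets: 215, 185, 0 → max 215
C regrets: 350, 300, 100 → max 350
D regrets: 15, 0, 410 → max 410
E regrets: 0, 170, 340 → max 340
F regrets: 25, 370, 320 → max 370
Smallest max regret = 215 → B.

B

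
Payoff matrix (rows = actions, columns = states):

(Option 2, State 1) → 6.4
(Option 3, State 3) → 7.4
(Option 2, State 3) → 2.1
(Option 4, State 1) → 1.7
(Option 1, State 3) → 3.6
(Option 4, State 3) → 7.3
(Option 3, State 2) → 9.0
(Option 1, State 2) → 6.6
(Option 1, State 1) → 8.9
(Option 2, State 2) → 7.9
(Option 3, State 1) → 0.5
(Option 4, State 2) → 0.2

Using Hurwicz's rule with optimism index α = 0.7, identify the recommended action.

Option 1: 0.7·8.9 + 0.3·3.6 = 7.31
Option 2: 0.7·7.9 + 0.3·2.1 = 6.16
Option 3: 0.7·9.0 + 0.3·0.5 = 6.45
Option 4: 0.7·7.3 + 0.3·0.2 = 5.17
Highest Hurwicz score = 7.31 → Option 1.

Option 1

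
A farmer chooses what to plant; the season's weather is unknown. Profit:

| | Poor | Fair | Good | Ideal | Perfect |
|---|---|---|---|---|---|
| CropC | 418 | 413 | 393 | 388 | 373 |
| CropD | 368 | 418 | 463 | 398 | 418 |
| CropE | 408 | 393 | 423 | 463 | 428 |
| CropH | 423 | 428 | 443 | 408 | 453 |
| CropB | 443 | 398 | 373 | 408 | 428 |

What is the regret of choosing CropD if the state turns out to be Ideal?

Best payoff under Ideal is 463.
Regret = 463 − 398 = 65.

65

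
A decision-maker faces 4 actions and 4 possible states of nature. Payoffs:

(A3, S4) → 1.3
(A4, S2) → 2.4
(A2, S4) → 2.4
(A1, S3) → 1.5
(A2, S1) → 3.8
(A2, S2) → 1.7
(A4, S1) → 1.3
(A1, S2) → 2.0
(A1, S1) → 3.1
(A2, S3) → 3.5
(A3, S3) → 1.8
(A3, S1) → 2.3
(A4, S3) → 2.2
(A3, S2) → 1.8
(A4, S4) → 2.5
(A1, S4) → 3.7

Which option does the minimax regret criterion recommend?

A2

Column bests: S1=3.8, S2=2.4, S3=3.5, S4=3.7.
A1 regrets: 0.7, 0.4, 2.0, 0.0 → max 2.0
A2 regrets: 0.0, 0.7, 0.0, 1.3 → max 1.3
A3 regrets: 1.5, 0.6, 1.7, 2.4 → max 2.4
A4 regrets: 2.5, 0.0, 1.3, 1.2 → max 2.5
Smallest max regret = 1.3 → A2.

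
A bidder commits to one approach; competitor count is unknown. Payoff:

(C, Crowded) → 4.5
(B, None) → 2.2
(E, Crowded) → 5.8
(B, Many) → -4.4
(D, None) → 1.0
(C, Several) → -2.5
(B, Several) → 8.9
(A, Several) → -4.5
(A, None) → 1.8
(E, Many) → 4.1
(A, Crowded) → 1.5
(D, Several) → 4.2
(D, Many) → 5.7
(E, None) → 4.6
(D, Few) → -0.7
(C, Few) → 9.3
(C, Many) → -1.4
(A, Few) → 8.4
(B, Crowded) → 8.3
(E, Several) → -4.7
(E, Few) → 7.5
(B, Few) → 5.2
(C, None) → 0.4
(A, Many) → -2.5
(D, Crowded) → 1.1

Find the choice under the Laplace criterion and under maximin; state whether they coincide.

laplace → B; maximin → D (disagree)

Row averages: A=0.94, B=4.04, C=2.06, D=2.26, E=3.46
Highest average = 4.04 → B.
Row minima: A=-4.5, B=-4.4, C=-2.5, D=-0.7, E=-4.7
Best worst-case = -0.7 → D.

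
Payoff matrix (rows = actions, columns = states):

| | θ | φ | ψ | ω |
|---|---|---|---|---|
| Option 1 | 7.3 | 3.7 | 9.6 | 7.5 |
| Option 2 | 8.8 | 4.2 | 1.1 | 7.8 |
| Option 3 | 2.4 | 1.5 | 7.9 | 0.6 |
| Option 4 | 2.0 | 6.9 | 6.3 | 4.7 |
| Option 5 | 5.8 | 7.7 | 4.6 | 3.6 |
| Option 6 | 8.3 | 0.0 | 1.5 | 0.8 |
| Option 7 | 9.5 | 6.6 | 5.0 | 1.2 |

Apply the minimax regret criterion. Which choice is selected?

Option 1

Column bests: θ=9.5, φ=7.7, ψ=9.6, ω=7.8.
Option 1 regrets: 2.2, 4.0, 0.0, 0.3 → max 4.0
Option 2 regrets: 0.7, 3.5, 8.5, 0.0 → max 8.5
Option 3 regrets: 7.1, 6.2, 1.7, 7.2 → max 7.2
Option 4 regrets: 7.5, 0.8, 3.3, 3.1 → max 7.5
Option 5 regrets: 3.7, 0.0, 5.0, 4.2 → max 5.0
Option 6 regrets: 1.2, 7.7, 8.1, 7.0 → max 8.1
Option 7 regrets: 0.0, 1.1, 4.6, 6.6 → max 6.6
Smallest max regret = 4.0 → Option 1.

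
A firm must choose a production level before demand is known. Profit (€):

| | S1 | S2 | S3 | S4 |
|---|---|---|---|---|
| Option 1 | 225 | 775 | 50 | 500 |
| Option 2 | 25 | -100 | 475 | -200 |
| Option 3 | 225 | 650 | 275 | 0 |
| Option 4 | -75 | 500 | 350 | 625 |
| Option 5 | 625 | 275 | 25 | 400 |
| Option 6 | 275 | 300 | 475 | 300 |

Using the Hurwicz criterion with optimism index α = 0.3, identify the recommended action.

Option 1: 0.3·775 + 0.7·50 = 267.5
Option 2: 0.3·475 + 0.7·(-200) = 2.5
Option 3: 0.3·650 + 0.7·0 = 195
Option 4: 0.3·625 + 0.7·(-75) = 135
Option 5: 0.3·625 + 0.7·25 = 205
Option 6: 0.3·475 + 0.7·275 = 335
Highest Hurwicz score = 335 → Option 6.

Option 6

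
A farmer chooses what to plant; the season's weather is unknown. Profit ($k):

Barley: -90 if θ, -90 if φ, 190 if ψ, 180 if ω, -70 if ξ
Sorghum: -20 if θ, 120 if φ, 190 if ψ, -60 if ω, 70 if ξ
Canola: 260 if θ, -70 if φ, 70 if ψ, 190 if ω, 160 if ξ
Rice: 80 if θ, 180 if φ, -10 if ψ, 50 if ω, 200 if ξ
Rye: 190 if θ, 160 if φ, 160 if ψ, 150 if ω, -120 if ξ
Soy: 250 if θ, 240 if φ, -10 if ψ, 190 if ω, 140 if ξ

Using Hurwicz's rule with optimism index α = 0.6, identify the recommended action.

Barley: 0.6·190 + 0.4·(-90) = 78
Sorghum: 0.6·190 + 0.4·(-60) = 90
Canola: 0.6·260 + 0.4·(-70) = 128
Rice: 0.6·200 + 0.4·(-10) = 116
Rye: 0.6·190 + 0.4·(-120) = 66
Soy: 0.6·250 + 0.4·(-10) = 146
Highest Hurwicz score = 146 → Soy.

Soy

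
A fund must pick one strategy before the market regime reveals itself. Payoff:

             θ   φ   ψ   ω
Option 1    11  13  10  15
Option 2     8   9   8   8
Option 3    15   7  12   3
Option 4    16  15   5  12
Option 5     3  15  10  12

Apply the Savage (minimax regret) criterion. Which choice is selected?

Column bests: θ=16, φ=15, ψ=12, ω=15.
Option 1 regrets: 5, 2, 2, 0 → max 5
Option 2 regrets: 8, 6, 4, 7 → max 8
Option 3 regrets: 1, 8, 0, 12 → max 12
Option 4 regrets: 0, 0, 7, 3 → max 7
Option 5 regrets: 13, 0, 2, 3 → max 13
Smallest max regret = 5 → Option 1.

Option 1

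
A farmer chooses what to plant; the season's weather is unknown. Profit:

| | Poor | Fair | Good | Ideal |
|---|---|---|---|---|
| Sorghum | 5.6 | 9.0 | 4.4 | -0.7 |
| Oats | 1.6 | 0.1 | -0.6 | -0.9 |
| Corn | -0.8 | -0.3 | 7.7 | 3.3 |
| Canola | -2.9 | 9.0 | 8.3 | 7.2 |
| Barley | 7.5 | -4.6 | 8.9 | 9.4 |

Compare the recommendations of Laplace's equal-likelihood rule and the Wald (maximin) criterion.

laplace → Canola; maximin → Sorghum (disagree)

Row averages: Sorghum=4.575, Oats=0.05, Corn=2.475, Canola=5.4, Barley=5.3
Highest average = 5.4 → Canola.
Row minima: Sorghum=-0.7, Oats=-0.9, Corn=-0.8, Canola=-2.9, Barley=-4.6
Best worst-case = -0.7 → Sorghum.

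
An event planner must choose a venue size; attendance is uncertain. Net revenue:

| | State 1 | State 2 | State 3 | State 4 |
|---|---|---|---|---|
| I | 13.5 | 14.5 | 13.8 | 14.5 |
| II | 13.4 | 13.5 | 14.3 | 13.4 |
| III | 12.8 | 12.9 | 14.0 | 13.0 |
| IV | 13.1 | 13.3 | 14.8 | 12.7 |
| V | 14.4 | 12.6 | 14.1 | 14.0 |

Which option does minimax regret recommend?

I

Column bests: State 1=14.4, State 2=14.5, State 3=14.8, State 4=14.5.
I regrets: 0.9, 0.0, 1.0, 0.0 → max 1.0
II regrets: 1.0, 1.0, 0.5, 1.1 → max 1.1
III regrets: 1.6, 1.6, 0.8, 1.5 → max 1.6
IV regrets: 1.3, 1.2, 0.0, 1.8 → max 1.8
V regrets: 0.0, 1.9, 0.7, 0.5 → max 1.9
Smallest max regret = 1.0 → I.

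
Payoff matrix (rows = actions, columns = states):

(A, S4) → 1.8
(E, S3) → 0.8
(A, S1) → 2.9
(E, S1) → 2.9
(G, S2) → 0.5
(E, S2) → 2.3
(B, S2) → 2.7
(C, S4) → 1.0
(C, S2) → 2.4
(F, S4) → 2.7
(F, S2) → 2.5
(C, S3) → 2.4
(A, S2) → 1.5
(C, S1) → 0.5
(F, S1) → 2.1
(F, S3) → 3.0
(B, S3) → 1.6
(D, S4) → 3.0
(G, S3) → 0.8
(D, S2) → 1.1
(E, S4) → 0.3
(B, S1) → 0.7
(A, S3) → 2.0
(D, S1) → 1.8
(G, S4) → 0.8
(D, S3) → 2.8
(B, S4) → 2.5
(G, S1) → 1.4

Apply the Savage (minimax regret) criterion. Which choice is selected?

Column bests: S1=2.9, S2=2.7, S3=3.0, S4=3.0.
A regrets: 0.0, 1.2, 1.0, 1.2 → max 1.2
B regrets: 2.2, 0.0, 1.4, 0.5 → max 2.2
C regrets: 2.4, 0.3, 0.6, 2.0 → max 2.4
D regrets: 1.1, 1.6, 0.2, 0.0 → max 1.6
E regrets: 0.0, 0.4, 2.2, 2.7 → max 2.7
F regrets: 0.8, 0.2, 0.0, 0.3 → max 0.8
G regrets: 1.5, 2.2, 2.2, 2.2 → max 2.2
Smallest max regret = 0.8 → F.

F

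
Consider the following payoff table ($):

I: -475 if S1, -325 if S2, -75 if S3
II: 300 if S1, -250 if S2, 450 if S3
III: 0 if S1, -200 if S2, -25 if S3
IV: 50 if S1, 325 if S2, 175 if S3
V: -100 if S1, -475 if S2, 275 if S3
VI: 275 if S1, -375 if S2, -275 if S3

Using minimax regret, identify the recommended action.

Column bests: S1=300, S2=325, S3=450.
I regrets: 775, 650, 525 → max 775
II regrets: 0, 575, 0 → max 575
III regrets: 300, 525, 475 → max 525
IV regrets: 250, 0, 275 → max 275
V regrets: 400, 800, 175 → max 800
VI regrets: 25, 700, 725 → max 725
Smallest max regret = 275 → IV.

IV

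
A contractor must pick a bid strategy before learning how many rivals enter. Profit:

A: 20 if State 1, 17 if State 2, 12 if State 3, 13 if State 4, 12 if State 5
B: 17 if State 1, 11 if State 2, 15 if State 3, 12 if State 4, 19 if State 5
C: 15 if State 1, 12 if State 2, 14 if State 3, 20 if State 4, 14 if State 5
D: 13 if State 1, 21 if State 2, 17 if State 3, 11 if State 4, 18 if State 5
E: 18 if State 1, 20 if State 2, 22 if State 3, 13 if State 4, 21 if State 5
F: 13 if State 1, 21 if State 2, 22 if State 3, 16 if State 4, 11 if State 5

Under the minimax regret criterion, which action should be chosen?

Column bests: State 1=20, State 2=21, State 3=22, State 4=20, State 5=21.
A regrets: 0, 4, 10, 7, 9 → max 10
B regrets: 3, 10, 7, 8, 2 → max 10
C regrets: 5, 9, 8, 0, 7 → max 9
D regrets: 7, 0, 5, 9, 3 → max 9
E regrets: 2, 1, 0, 7, 0 → max 7
F regrets: 7, 0, 0, 4, 10 → max 10
Smallest max regret = 7 → E.

E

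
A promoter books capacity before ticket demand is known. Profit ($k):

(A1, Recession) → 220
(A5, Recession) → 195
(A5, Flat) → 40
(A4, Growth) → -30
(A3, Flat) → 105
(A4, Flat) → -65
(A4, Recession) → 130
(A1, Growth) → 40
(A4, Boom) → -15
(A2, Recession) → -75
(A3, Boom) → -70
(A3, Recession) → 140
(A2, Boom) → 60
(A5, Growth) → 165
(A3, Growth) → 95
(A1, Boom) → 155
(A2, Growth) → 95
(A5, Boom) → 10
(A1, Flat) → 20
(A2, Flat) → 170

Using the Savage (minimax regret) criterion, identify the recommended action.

Column bests: Recession=220, Flat=170, Growth=165, Boom=155.
A1 regrets: 0, 150, 125, 0 → max 150
A2 regrets: 295, 0, 70, 95 → max 295
A3 regrets: 80, 65, 70, 225 → max 225
A4 regrets: 90, 235, 195, 170 → max 235
A5 regrets: 25, 130, 0, 145 → max 145
Smallest max regret = 145 → A5.

A5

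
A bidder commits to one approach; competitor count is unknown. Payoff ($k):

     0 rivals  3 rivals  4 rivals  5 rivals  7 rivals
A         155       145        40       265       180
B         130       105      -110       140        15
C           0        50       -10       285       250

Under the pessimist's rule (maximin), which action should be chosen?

A

Row minima: A=40, B=-110, C=-10
Best worst-case = 40 → A.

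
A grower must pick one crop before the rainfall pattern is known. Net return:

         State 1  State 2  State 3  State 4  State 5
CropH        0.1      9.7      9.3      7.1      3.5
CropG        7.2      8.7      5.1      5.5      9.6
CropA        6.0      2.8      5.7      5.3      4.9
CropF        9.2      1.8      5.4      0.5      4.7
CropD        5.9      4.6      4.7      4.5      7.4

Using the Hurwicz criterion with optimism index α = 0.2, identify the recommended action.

CropH: 0.2·9.7 + 0.8·0.1 = 2.02
CropG: 0.2·9.6 + 0.8·5.1 = 6
CropA: 0.2·6.0 + 0.8·2.8 = 3.44
CropF: 0.2·9.2 + 0.8·0.5 = 2.24
CropD: 0.2·7.4 + 0.8·4.5 = 5.08
Highest Hurwicz score = 6 → CropG.

CropG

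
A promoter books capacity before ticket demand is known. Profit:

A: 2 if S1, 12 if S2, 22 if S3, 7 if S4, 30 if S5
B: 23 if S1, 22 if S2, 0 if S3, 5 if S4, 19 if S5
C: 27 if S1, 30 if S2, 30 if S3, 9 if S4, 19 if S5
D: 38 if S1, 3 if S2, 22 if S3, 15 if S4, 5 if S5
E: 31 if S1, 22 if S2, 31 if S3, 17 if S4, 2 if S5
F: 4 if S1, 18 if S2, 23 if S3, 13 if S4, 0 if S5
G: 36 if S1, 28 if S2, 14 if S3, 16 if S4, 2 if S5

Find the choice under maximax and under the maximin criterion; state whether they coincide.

Row maxima: A=30, B=23, C=30, D=38, E=31, F=23, G=36
Best best-case = 38 → D.
Row minima: A=2, B=0, C=9, D=3, E=2, F=0, G=2
Best worst-case = 9 → C.

maximax → D; maximin → C (disagree)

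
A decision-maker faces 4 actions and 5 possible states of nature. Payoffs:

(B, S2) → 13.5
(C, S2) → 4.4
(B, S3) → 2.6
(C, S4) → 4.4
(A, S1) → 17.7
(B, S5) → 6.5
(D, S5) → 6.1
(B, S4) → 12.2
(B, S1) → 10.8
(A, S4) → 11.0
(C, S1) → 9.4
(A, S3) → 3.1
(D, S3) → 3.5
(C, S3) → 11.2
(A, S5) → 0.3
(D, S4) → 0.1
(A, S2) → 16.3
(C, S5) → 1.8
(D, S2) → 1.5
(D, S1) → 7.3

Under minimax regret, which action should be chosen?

Column bests: S1=17.7, S2=16.3, S3=11.2, S4=12.2, S5=6.5.
A regrets: 0.0, 0.0, 8.1, 1.2, 6.2 → max 8.1
B regrets: 6.9, 2.8, 8.6, 0.0, 0.0 → max 8.6
C regrets: 8.3, 11.9, 0.0, 7.8, 4.7 → max 11.9
D regrets: 10.4, 14.8, 7.7, 12.1, 0.4 → max 14.8
Smallest max regret = 8.1 → A.

A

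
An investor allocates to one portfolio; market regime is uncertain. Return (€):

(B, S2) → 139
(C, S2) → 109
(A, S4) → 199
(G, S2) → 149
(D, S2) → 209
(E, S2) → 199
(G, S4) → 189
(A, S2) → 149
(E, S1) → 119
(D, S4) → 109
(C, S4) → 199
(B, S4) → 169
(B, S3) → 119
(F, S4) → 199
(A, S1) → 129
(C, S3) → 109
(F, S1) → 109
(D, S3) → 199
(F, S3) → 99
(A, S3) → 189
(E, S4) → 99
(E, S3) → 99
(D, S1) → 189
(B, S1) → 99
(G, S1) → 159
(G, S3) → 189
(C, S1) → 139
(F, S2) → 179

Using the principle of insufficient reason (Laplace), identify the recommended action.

Row averages: A=166.5, B=131.5, C=139, D=176.5, E=129, F=146.5, G=171.5
Highest average = 176.5 → D.

D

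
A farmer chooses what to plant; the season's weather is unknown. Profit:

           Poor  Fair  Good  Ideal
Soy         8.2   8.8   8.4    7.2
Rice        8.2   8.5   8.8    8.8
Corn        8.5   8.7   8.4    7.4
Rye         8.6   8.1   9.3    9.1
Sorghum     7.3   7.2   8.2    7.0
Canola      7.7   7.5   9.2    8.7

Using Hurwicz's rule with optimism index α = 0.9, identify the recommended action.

Rye

Soy: 0.9·8.8 + 0.1·7.2 = 8.64
Rice: 0.9·8.8 + 0.1·8.2 = 8.74
Corn: 0.9·8.7 + 0.1·7.4 = 8.57
Rye: 0.9·9.3 + 0.1·8.1 = 9.18
Sorghum: 0.9·8.2 + 0.1·7.0 = 8.08
Canola: 0.9·9.2 + 0.1·7.5 = 9.03
Highest Hurwicz score = 9.18 → Rye.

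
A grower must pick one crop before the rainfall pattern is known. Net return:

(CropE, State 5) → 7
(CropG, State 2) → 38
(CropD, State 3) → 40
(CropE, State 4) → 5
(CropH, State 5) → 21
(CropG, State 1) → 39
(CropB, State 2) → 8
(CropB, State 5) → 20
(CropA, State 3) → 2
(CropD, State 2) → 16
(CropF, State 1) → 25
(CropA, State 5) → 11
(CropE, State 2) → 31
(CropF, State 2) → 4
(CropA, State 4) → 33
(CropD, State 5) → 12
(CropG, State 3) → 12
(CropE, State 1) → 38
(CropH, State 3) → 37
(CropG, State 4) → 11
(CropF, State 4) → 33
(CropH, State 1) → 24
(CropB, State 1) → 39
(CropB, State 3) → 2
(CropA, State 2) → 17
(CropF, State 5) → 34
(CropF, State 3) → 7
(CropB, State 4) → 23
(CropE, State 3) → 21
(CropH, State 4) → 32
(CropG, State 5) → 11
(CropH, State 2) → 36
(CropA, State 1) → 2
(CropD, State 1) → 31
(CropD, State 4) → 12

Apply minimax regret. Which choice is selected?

CropH

Column bests: State 1=39, State 2=38, State 3=40, State 4=33, State 5=34.
CropE regrets: 1, 7, 19, 28, 27 → max 28
CropH regrets: 15, 2, 3, 1, 13 → max 15
CropG regrets: 0, 0, 28, 22, 23 → max 28
CropB regrets: 0, 30, 38, 10, 14 → max 38
CropF regrets: 14, 34, 33, 0, 0 → max 34
CropD regrets: 8, 22, 0, 21, 22 → max 22
CropA regrets: 37, 21, 38, 0, 23 → max 38
Smallest max regret = 15 → CropH.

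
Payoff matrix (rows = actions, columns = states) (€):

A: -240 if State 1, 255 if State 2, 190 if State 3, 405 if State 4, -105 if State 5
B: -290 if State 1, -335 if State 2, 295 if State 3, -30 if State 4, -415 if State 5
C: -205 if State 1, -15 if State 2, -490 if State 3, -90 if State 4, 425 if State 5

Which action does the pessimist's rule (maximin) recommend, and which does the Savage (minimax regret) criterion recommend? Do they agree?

Row minima: A=-240, B=-415, C=-490
Best worst-case = -240 → A.
Column bests: State 1=-205, State 2=255, State 3=295, State 4=405, State 5=425.
A regrets: 35, 0, 105, 0, 530 → max 530
B regrets: 85, 590, 0, 435, 840 → max 840
C regrets: 0, 270, 785, 495, 0 → max 785
Smallest max regret = 530 → A.

maximin → A; minimax regret → A (agree)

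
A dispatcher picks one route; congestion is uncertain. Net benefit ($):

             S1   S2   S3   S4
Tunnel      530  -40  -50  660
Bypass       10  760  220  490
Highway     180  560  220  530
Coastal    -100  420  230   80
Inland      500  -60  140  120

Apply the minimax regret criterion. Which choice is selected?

Column bests: S1=530, S2=760, S3=230, S4=660.
Tunnel regrets: 0, 800, 280, 0 → max 800
Bypass regrets: 520, 0, 10, 170 → max 520
Highway regrets: 350, 200, 10, 130 → max 350
Coastal regrets: 630, 340, 0, 580 → max 630
Inland regrets: 30, 820, 90, 540 → max 820
Smallest max regret = 350 → Highway.

Highway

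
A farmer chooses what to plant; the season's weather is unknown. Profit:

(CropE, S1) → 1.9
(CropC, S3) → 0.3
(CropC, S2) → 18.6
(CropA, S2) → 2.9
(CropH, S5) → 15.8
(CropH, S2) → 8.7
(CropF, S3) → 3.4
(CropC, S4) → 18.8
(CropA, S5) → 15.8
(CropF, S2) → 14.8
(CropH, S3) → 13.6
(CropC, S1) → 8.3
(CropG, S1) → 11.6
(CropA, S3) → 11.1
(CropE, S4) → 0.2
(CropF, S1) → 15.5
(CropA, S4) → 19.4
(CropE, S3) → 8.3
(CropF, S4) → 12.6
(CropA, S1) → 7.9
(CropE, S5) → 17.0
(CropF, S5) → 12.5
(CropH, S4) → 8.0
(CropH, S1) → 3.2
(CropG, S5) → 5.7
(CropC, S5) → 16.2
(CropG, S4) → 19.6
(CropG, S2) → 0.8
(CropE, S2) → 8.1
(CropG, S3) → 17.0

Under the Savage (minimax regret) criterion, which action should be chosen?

CropH

Column bests: S1=15.5, S2=18.6, S3=17.0, S4=19.6, S5=17.0.
CropC regrets: 7.2, 0.0, 16.7, 0.8, 0.8 → max 16.7
CropE regrets: 13.6, 10.5, 8.7, 19.4, 0.0 → max 19.4
CropA regrets: 7.6, 15.7, 5.9, 0.2, 1.2 → max 15.7
CropF regrets: 0.0, 3.8, 13.6, 7.0, 4.5 → max 13.6
CropG regrets: 3.9, 17.8, 0.0, 0.0, 11.3 → max 17.8
CropH regrets: 12.3, 9.9, 3.4, 11.6, 1.2 → max 12.3
Smallest max regret = 12.3 → CropH.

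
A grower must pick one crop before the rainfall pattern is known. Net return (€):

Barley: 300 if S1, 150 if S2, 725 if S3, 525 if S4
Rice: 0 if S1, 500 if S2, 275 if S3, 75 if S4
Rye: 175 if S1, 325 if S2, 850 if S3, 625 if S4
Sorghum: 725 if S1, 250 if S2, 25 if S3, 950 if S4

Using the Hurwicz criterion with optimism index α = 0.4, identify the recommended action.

Rye

Barley: 0.4·725 + 0.6·150 = 380
Rice: 0.4·500 + 0.6·0 = 200
Rye: 0.4·850 + 0.6·175 = 445
Sorghum: 0.4·950 + 0.6·25 = 395
Highest Hurwicz score = 445 → Rye.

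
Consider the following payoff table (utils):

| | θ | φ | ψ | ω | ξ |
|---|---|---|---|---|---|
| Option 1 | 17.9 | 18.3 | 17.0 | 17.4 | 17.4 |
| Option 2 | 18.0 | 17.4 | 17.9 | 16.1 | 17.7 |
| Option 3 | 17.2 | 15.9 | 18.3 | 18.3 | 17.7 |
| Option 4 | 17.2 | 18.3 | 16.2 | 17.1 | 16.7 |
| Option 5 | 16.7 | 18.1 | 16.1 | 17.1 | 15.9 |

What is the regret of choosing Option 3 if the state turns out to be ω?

0.0

Best payoff under ω is 18.3.
Regret = 18.3 − 18.3 = 0.0.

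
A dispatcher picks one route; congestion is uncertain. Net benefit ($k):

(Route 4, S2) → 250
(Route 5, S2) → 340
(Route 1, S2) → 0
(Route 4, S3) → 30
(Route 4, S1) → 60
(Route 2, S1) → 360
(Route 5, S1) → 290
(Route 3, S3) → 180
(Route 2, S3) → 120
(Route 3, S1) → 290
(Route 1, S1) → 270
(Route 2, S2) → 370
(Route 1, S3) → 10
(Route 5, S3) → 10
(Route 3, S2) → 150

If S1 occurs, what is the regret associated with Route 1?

90

Best payoff under S1 is 360.
Regret = 360 − 270 = 90.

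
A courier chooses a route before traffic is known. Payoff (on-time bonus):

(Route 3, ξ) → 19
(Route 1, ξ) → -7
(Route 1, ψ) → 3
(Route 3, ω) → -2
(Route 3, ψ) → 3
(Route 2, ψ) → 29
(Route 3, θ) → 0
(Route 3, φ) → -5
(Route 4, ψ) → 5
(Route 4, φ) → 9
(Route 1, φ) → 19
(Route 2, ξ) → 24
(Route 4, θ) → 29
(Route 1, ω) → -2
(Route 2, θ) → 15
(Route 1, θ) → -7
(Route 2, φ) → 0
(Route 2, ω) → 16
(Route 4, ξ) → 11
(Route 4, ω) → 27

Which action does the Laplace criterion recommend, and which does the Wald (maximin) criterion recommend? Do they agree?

Row averages: Route 1=1.2, Route 2=16.8, Route 3=3, Route 4=16.2
Highest average = 16.8 → Route 2.
Row minima: Route 1=-7, Route 2=0, Route 3=-5, Route 4=5
Best worst-case = 5 → Route 4.

laplace → Route 2; maximin → Route 4 (disagree)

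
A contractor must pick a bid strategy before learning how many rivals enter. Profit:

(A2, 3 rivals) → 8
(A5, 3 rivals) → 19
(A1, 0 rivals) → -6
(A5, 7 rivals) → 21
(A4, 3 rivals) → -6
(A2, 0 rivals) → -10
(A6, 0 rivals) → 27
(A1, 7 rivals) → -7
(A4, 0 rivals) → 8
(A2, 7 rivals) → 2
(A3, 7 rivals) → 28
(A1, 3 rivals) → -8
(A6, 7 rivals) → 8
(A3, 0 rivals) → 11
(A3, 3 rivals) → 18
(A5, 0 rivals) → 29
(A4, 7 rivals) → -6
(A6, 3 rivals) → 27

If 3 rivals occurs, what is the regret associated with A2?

Best payoff under 3 rivals is 27.
Regret = 27 − 8 = 19.

19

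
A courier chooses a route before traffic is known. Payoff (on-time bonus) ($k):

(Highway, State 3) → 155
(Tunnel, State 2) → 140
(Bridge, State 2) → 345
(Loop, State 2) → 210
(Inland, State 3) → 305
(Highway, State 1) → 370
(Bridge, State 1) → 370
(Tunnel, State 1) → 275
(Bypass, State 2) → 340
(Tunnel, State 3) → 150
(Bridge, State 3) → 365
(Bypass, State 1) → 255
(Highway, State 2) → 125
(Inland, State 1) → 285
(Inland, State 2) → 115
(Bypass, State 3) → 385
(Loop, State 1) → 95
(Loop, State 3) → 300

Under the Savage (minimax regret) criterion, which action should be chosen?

Bridge

Column bests: State 1=370, State 2=345, State 3=385.
Tunnel regrets: 95, 205, 235 → max 235
Highway regrets: 0, 220, 230 → max 230
Bypass regrets: 115, 5, 0 → max 115
Loop regrets: 275, 135, 85 → max 275
Inland regrets: 85, 230, 80 → max 230
Bridge regrets: 0, 0, 20 → max 20
Smallest max regret = 20 → Bridge.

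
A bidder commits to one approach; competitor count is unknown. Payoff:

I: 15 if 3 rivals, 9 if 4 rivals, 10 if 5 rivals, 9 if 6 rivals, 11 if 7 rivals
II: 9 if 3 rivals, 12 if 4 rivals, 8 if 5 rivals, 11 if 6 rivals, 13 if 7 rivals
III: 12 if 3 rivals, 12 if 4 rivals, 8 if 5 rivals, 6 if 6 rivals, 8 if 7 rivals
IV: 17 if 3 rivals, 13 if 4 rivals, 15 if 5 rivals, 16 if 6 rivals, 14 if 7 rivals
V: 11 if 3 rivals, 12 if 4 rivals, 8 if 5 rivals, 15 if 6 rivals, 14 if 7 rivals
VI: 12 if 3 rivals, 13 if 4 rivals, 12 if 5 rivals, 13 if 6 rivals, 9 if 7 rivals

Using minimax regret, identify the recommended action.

IV

Column bests: 3 rivals=17, 4 rivals=13, 5 rivals=15, 6 rivals=16, 7 rivals=14.
I regrets: 2, 4, 5, 7, 3 → max 7
II regrets: 8, 1, 7, 5, 1 → max 8
III regrets: 5, 1, 7, 10, 6 → max 10
IV regrets: 0, 0, 0, 0, 0 → max 0
V regrets: 6, 1, 7, 1, 0 → max 7
VI regrets: 5, 0, 3, 3, 5 → max 5
Smallest max regret = 0 → IV.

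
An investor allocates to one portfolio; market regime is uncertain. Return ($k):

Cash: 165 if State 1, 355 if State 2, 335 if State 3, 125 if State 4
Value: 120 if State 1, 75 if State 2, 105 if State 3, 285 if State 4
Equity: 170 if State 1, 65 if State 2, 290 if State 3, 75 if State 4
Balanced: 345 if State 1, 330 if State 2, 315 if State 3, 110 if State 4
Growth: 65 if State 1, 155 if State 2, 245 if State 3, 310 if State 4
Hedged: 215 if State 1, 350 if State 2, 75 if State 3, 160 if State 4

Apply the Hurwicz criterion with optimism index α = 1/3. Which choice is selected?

Cash: 1/3·355 + 2/3·125 = 605/3
Value: 1/3·285 + 2/3·75 = 145
Equity: 1/3·290 + 2/3·65 = 140
Balanced: 1/3·345 + 2/3·110 = 565/3
Growth: 1/3·310 + 2/3·65 = 440/3
Hedged: 1/3·350 + 2/3·75 = 500/3
Highest Hurwicz score = 605/3 → Cash.

Cash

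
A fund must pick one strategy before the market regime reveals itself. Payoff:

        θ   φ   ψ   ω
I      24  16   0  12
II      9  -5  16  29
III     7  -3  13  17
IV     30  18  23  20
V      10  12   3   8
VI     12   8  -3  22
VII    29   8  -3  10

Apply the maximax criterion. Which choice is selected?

Row maxima: I=24, II=29, III=17, IV=30, V=12, VI=22, VII=29
Best best-case = 30 → IV.

IV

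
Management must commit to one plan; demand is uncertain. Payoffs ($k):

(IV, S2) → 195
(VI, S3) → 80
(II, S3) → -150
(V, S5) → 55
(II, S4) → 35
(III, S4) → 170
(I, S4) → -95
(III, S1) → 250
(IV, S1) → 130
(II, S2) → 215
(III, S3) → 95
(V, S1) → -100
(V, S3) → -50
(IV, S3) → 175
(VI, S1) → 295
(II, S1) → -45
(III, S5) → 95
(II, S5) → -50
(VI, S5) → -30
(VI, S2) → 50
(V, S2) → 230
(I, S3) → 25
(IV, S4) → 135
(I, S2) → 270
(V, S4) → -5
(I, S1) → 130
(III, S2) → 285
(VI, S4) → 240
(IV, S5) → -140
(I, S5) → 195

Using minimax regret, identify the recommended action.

III

Column bests: S1=295, S2=285, S3=175, S4=240, S5=195.
I regrets: 165, 15, 150, 335, 0 → max 335
II regrets: 340, 70, 325, 205, 245 → max 340
III regrets: 45, 0, 80, 70, 100 → max 100
IV regrets: 165, 90, 0, 105, 335 → max 335
V regrets: 395, 55, 225, 245, 140 → max 395
VI regrets: 0, 235, 95, 0, 225 → max 235
Smallest max regret = 100 → III.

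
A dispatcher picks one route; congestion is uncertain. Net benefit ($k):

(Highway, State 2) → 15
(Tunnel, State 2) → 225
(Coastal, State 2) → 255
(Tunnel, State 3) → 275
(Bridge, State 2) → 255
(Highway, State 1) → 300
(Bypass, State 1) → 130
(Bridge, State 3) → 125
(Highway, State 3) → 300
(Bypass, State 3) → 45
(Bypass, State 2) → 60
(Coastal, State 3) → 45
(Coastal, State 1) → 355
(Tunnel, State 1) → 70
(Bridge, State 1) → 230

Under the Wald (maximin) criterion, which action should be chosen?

Row minima: Bypass=45, Coastal=45, Highway=15, Tunnel=70, Bridge=125
Best worst-case = 125 → Bridge.

Bridge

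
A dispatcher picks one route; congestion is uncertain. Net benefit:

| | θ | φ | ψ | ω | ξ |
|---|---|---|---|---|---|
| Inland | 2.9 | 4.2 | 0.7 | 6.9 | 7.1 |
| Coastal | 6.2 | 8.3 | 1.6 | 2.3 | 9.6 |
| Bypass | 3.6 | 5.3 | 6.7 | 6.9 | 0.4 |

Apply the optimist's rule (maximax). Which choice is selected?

Coastal

Row maxima: Inland=7.1, Coastal=9.6, Bypass=6.9
Best best-case = 9.6 → Coastal.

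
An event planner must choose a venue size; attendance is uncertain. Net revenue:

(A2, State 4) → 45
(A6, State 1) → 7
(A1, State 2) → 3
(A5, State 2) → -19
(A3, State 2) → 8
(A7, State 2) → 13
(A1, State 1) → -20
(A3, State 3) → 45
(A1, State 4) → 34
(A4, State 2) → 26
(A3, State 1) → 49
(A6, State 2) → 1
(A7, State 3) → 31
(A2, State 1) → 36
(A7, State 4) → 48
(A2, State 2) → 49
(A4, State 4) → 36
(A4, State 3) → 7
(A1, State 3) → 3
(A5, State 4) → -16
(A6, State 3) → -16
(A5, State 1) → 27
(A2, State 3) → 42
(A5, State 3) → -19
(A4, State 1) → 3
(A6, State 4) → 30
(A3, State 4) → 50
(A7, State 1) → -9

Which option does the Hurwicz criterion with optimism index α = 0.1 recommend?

A2

A1: 0.1·34 + 0.9·(-20) = -14.6
A2: 0.1·49 + 0.9·36 = 37.3
A3: 0.1·50 + 0.9·8 = 12.2
A4: 0.1·36 + 0.9·3 = 6.3
A5: 0.1·27 + 0.9·(-19) = -14.4
A6: 0.1·30 + 0.9·(-16) = -11.4
A7: 0.1·48 + 0.9·(-9) = -3.3
Highest Hurwicz score = 37.3 → A2.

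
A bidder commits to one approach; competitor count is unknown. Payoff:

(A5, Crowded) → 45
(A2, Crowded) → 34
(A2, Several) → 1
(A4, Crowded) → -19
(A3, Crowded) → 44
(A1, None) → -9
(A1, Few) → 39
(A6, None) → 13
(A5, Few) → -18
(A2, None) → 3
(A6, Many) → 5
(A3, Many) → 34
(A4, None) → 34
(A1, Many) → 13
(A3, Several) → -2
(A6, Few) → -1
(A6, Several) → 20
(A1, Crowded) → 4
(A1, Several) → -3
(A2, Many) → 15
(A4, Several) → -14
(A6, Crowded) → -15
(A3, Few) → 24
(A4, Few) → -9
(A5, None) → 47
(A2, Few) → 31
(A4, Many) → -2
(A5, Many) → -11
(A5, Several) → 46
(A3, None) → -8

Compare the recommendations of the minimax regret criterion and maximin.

Column bests: None=47, Few=39, Several=46, Many=34, Crowded=45.
A1 regrets: 56, 0, 49, 21, 41 → max 56
A2 regrets: 44, 8, 45, 19, 11 → max 45
A3 regrets: 55, 15, 48, 0, 1 → max 55
A4 regrets: 13, 48, 60, 36, 64 → max 64
A5 regrets: 0, 57, 0, 45, 0 → max 57
A6 regrets: 34, 40, 26, 29, 60 → max 60
Smallest max regret = 45 → A2.
Row minima: A1=-9, A2=1, A3=-8, A4=-19, A5=-18, A6=-15
Best worst-case = 1 → A2.

minimax regret → A2; maximin → A2 (agree)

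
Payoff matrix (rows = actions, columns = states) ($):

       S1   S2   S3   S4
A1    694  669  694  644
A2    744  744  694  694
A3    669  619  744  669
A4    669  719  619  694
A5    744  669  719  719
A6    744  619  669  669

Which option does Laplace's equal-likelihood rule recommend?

Row averages: A1=675.25, A2=719, A3=675.25, A4=675.25, A5=712.75, A6=675.25
Highest average = 719 → A2.

A2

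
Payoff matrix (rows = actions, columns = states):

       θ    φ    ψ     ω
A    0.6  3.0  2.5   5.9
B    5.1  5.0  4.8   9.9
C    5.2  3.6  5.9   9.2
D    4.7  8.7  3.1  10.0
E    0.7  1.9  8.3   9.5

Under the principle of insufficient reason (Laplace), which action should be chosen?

D

Row averages: A=3, B=6.2, C=5.975, D=6.625, E=5.1
Highest average = 6.625 → D.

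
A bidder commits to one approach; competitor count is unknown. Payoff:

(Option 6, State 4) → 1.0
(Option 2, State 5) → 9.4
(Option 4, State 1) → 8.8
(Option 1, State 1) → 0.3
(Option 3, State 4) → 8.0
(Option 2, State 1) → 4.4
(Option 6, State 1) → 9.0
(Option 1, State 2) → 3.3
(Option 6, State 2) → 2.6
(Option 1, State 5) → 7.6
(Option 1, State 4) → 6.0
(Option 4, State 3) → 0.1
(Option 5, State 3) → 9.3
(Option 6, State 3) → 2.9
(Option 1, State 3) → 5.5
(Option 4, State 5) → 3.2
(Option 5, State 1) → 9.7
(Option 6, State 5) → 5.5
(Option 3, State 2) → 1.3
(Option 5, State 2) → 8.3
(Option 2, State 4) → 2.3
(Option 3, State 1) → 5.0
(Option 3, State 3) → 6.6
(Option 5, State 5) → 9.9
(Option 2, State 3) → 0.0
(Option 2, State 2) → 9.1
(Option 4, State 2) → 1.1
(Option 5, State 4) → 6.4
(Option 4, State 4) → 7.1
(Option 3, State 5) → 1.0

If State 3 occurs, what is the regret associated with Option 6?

6.4

Best payoff under State 3 is 9.3.
Regret = 9.3 − 2.9 = 6.4.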